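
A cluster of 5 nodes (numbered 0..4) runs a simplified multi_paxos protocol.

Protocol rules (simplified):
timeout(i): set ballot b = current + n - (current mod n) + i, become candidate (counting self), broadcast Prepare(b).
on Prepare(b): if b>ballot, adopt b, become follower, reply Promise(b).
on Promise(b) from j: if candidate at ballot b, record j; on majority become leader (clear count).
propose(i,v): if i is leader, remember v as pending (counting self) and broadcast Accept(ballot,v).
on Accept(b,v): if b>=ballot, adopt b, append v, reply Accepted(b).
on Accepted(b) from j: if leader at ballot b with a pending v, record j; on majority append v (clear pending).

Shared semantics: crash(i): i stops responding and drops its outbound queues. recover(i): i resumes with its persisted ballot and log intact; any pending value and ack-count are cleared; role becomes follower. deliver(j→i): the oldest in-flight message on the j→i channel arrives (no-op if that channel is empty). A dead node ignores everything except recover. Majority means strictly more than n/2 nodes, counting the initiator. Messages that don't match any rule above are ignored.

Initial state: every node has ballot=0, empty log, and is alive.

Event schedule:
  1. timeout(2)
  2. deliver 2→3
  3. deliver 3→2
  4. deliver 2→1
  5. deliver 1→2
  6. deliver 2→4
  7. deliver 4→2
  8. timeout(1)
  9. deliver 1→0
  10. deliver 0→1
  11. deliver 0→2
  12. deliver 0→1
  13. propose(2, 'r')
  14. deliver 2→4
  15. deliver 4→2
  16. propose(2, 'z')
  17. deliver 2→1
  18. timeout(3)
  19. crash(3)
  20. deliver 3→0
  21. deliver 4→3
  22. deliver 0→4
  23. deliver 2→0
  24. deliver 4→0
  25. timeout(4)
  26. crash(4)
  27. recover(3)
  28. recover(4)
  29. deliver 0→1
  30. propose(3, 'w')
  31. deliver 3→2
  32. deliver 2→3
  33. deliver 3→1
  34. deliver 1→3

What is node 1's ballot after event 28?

11

[1] timeout(2) → N2(cand b7 [-])
[2] deliver 2→3 → N3(foll b7 [-])
[3] deliver 3→2 → ∅
[4] deliver 2→1 → N1(foll b7 [-])
[5] deliver 1→2 → N2(lead b7 [-])
[6] deliver 2→4 → N4(foll b7 [-])
[7] deliver 4→2 → ∅
[8] timeout(1) → N1(cand b11 [-])
[9] deliver 1→0 → N0(foll b11 [-])
[10] deliver 0→1 → ∅
[11] deliver 0→2 → ∅
[12] deliver 0→1 → ∅
[13] propose(2,'r') → ∅
[14] deliver 2→4 → N4(foll b7 [r])
[15] deliver 4→2 → ∅
[16] propose(2,'z') → ∅
[17] deliver 2→1 → ∅
[18] timeout(3) → N3(cand b13 [-])
[19] crash(3) → N3(✗cand b13 [-])
[20] deliver 3→0 → ∅
[21] deliver 4→3 → ∅
[22] deliver 0→4 → ∅
[23] deliver 2→0 → ∅
[24] deliver 4→0 → ∅
[25] timeout(4) → N4(cand b14 [r])
[26] crash(4) → N4(✗cand b14 [r])
[27] recover(3) → N3(foll b13 [-])
[28] recover(4) → N4(foll b14 [r])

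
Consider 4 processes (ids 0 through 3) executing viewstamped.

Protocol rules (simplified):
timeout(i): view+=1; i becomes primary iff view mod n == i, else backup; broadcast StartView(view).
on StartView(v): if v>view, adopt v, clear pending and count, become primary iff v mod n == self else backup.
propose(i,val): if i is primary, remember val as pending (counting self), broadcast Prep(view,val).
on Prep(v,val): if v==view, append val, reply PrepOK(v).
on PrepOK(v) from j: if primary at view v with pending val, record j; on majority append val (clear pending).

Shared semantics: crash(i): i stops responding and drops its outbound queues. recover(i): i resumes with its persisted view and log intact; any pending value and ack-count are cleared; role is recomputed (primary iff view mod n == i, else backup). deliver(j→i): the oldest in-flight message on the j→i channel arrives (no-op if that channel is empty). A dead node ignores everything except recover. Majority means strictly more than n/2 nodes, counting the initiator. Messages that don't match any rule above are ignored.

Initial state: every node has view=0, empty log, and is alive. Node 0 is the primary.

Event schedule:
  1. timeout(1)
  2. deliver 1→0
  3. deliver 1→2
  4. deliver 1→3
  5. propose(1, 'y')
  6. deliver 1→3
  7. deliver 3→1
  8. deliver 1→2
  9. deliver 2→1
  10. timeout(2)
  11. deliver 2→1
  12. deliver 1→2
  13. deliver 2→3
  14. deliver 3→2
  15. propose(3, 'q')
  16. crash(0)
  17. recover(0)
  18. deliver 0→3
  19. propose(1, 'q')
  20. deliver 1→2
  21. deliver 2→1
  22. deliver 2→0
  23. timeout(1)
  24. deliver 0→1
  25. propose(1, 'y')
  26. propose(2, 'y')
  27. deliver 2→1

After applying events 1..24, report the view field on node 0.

[1] timeout(1) → N1(prim v1 [-])
[2] deliver 1→0 → N0(back v1 [-])
[3] deliver 1→2 → N2(back v1 [-])
[4] deliver 1→3 → N3(back v1 [-])
[5] propose(1,'y') → ∅
[6] deliver 1→3 → N3(back v1 [y])
[7] deliver 3→1 → ∅
[8] deliver 1→2 → N2(back v1 [y])
[9] deliver 2→1 → N1(prim v1 [y])
[10] timeout(2) → N2(prim v2 [y])
[11] deliver 2→1 → N1(back v2 [y])
[12] deliver 1→2 → ∅
[13] deliver 2→3 → N3(back v2 [y])
[14] deliver 3→2 → ∅
[15] propose(3,'q') → ∅
[16] crash(0) → N0(✗back v1 [-])
[17] recover(0) → N0(back v1 [-])
[18] deliver 0→3 → ∅
[19] propose(1,'q') → ∅
[20] deliver 1→2 → ∅
[21] deliver 2→1 → ∅
[22] deliver 2→0 → N0(back v2 [-])
[23] timeout(1) → N1(back v3 [y])
[24] deliver 0→1 → ∅

2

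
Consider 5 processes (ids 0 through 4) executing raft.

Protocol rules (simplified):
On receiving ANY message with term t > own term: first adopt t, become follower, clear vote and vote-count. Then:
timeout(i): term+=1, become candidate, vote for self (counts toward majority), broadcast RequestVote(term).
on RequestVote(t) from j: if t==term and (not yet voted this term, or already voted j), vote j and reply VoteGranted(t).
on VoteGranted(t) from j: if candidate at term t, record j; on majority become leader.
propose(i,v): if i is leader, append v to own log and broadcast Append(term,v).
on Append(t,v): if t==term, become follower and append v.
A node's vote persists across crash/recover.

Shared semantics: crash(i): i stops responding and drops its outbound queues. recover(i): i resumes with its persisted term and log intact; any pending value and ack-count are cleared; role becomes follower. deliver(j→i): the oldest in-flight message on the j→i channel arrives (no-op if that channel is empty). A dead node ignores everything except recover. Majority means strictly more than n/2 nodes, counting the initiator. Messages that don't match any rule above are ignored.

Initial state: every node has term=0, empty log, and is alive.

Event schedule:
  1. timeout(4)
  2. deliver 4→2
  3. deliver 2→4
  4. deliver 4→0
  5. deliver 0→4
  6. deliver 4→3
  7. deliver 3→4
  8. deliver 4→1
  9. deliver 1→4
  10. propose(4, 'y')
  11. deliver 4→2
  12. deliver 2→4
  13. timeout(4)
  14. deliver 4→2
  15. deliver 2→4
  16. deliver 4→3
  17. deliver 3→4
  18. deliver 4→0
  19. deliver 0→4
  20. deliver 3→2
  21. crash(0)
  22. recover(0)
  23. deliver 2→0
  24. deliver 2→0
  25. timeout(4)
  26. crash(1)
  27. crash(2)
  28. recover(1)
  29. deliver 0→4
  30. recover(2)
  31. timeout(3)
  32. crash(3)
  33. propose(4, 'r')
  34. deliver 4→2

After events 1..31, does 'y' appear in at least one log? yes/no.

yes

e1 timeout(4): 4[cand,t=1,-]
e2 deliver 4→2: 2[foll,t=1,-]
e3 deliver 2→4: ·
e4 deliver 4→0: 0[foll,t=1,-]
e5 deliver 0→4: 4[lead,t=1,-]
e6 deliver 4→3: 3[foll,t=1,-]
e7 deliver 3→4: ·
e8 deliver 4→1: 1[foll,t=1,-]
e9 deliver 1→4: ·
e10 propose(4,'y'): 4[lead,t=1,y]
e11 deliver 4→2: 2[foll,t=1,y]
e12 deliver 2→4: ·
e13 timeout(4): 4[cand,t=2,y]
e14 deliver 4→2: 2[foll,t=2,y]
e15 deliver 2→4: ·
e16 deliver 4→3: 3[foll,t=1,y]
e17 deliver 3→4: ·
e18 deliver 4→0: 0[foll,t=1,y]
e19 deliver 0→4: ·
e20 deliver 3→2: ·
e21 crash(0): 0[✗foll,t=1,y]
e22 recover(0): 0[foll,t=1,y]
e23 deliver 2→0: ·
e24 deliver 2→0: ·
e25 timeout(4): 4[cand,t=3,y]
e26 crash(1): 1[✗foll,t=1,-]
e27 crash(2): 2[✗foll,t=2,y]
e28 recover(1): 1[foll,t=1,-]
e29 deliver 0→4: ·
e30 recover(2): 2[foll,t=2,y]
e31 timeout(3): 3[cand,t=2,y]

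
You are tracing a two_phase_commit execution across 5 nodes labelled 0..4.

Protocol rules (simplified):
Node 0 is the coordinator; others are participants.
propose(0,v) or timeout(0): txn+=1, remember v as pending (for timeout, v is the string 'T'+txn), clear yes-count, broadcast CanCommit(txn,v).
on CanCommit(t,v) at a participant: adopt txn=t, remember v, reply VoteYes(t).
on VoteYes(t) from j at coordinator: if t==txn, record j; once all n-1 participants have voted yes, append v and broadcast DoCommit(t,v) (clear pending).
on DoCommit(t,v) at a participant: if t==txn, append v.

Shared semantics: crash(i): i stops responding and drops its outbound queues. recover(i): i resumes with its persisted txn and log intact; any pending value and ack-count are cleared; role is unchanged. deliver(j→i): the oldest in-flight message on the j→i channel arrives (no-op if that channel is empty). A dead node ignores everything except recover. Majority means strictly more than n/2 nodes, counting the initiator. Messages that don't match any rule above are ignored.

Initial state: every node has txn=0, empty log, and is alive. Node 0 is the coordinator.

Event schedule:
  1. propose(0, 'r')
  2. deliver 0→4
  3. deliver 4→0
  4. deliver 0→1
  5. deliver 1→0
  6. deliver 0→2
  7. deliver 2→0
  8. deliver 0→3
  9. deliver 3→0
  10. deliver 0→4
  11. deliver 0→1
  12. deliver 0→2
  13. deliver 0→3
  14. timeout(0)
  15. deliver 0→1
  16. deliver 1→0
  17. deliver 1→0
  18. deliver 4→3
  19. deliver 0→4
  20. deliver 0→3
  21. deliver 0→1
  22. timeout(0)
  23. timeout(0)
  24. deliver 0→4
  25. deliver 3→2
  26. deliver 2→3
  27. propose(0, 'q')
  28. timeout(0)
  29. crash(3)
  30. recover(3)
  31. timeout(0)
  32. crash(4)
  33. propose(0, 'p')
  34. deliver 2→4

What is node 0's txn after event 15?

[1] propose(0,'r') → N0(coor t1 [-])
[2] deliver 0→4 → N4(part t1 [-])
[3] deliver 4→0 → ∅
[4] deliver 0→1 → N1(part t1 [-])
[5] deliver 1→0 → ∅
[6] deliver 0→2 → N2(part t1 [-])
[7] deliver 2→0 → ∅
[8] deliver 0→3 → N3(part t1 [-])
[9] deliver 3→0 → N0(coor t1 [r])
[10] deliver 0→4 → N4(part t1 [r])
[11] deliver 0→1 → N1(part t1 [r])
[12] deliver 0→2 → N2(part t1 [r])
[13] deliver 0→3 → N3(part t1 [r])
[14] timeout(0) → N0(coor t2 [r])
[15] deliver 0→1 → N1(part t2 [r])

2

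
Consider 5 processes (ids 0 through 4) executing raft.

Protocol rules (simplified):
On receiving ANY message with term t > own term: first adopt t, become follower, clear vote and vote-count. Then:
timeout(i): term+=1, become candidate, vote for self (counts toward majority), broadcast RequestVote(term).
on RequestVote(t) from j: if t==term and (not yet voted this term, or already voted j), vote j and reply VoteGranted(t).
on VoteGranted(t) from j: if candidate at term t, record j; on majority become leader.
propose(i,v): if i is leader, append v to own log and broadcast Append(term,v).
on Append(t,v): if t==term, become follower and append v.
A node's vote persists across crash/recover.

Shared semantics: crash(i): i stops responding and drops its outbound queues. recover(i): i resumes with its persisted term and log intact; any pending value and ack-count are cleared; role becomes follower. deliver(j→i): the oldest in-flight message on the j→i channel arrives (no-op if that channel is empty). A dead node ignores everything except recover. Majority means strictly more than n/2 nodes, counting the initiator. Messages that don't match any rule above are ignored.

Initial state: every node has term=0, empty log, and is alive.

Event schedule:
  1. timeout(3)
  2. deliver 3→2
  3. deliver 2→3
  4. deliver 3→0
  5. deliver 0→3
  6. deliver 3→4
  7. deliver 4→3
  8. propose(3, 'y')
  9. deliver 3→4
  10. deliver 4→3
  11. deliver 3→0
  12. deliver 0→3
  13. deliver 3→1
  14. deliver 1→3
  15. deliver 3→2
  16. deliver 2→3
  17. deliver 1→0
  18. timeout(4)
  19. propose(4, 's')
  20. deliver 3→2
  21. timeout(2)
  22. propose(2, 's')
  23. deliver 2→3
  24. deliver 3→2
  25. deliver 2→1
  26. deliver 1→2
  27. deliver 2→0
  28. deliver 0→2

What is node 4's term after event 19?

2

e1 timeout(3): 3[cand,t=1,-]
e2 deliver 3→2: 2[foll,t=1,-]
e3 deliver 2→3: ·
e4 deliver 3→0: 0[foll,t=1,-]
e5 deliver 0→3: 3[lead,t=1,-]
e6 deliver 3→4: 4[foll,t=1,-]
e7 deliver 4→3: ·
e8 propose(3,'y'): 3[lead,t=1,y]
e9 deliver 3→4: 4[foll,t=1,y]
e10 deliver 4→3: ·
e11 deliver 3→0: 0[foll,t=1,y]
e12 deliver 0→3: ·
e13 deliver 3→1: 1[foll,t=1,-]
e14 deliver 1→3: ·
e15 deliver 3→2: 2[foll,t=1,y]
e16 deliver 2→3: ·
e17 deliver 1→0: ·
e18 timeout(4): 4[cand,t=2,y]
e19 propose(4,'s'): ·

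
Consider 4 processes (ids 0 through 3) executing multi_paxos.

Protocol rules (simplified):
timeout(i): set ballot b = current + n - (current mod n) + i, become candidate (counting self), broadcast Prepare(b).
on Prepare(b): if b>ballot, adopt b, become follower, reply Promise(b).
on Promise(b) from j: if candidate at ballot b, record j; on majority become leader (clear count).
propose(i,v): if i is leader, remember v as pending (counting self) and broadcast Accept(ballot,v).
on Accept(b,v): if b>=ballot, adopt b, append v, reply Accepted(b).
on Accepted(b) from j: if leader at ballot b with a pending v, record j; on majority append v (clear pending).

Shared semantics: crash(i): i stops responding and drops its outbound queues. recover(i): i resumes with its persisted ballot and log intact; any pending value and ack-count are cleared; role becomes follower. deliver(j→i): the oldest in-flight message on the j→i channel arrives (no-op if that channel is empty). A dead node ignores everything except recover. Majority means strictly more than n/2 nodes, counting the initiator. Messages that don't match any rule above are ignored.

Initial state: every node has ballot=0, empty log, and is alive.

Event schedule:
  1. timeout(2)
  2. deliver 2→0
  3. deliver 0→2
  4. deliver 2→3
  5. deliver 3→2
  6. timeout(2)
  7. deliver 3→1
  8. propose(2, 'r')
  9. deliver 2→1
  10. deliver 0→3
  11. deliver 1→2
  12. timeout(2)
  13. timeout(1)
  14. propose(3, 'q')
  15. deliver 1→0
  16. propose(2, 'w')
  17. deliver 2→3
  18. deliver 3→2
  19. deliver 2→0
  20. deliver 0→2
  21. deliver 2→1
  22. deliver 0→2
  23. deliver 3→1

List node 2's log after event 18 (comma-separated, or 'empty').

e1 timeout(2): 2[cand,b=6,-]
e2 deliver 2→0: 0[foll,b=6,-]
e3 deliver 0→2: ·
e4 deliver 2→3: 3[foll,b=6,-]
e5 deliver 3→2: 2[lead,b=6,-]
e6 timeout(2): 2[cand,b=10,-]
e7 deliver 3→1: ·
e8 propose(2,'r'): ·
e9 deliver 2→1: 1[foll,b=6,-]
e10 deliver 0→3: ·
e11 deliver 1→2: ·
e12 timeout(2): 2[cand,b=14,-]
e13 timeout(1): 1[cand,b=9,-]
e14 propose(3,'q'): ·
e15 deliver 1→0: 0[foll,b=9,-]
e16 propose(2,'w'): ·
e17 deliver 2→3: 3[foll,b=10,-]
e18 deliver 3→2: ·

empty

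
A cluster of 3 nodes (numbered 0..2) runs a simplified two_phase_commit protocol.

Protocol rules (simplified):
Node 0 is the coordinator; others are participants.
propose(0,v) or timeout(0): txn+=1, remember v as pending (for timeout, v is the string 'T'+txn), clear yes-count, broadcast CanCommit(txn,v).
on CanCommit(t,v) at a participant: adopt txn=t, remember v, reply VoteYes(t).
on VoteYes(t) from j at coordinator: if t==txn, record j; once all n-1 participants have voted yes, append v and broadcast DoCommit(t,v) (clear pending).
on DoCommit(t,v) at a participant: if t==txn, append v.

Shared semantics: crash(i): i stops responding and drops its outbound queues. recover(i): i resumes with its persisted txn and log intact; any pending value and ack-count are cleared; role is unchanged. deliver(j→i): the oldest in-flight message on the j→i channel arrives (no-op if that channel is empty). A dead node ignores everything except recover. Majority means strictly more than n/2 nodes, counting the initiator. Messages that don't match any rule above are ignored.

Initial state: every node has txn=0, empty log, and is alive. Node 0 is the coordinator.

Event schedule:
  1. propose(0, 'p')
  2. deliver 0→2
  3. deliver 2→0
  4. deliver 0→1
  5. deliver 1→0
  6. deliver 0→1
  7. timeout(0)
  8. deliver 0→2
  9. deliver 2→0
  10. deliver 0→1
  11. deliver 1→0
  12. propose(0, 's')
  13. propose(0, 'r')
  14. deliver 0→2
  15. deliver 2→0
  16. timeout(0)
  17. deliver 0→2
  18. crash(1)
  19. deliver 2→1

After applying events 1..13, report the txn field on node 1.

e1 propose(0,'p'): 0[coor,t=1,-]
e2 deliver 0→2: 2[part,t=1,-]
e3 deliver 2→0: ·
e4 deliver 0→1: 1[part,t=1,-]
e5 deliver 1→0: 0[coor,t=1,p]
e6 deliver 0→1: 1[part,t=1,p]
e7 timeout(0): 0[coor,t=2,p]
e8 deliver 0→2: 2[part,t=1,p]
e9 deliver 2→0: ·
e10 deliver 0→1: 1[part,t=2,p]
e11 deliver 1→0: ·
e12 propose(0,'s'): 0[coor,t=3,p]
e13 propose(0,'r'): 0[coor,t=4,p]

2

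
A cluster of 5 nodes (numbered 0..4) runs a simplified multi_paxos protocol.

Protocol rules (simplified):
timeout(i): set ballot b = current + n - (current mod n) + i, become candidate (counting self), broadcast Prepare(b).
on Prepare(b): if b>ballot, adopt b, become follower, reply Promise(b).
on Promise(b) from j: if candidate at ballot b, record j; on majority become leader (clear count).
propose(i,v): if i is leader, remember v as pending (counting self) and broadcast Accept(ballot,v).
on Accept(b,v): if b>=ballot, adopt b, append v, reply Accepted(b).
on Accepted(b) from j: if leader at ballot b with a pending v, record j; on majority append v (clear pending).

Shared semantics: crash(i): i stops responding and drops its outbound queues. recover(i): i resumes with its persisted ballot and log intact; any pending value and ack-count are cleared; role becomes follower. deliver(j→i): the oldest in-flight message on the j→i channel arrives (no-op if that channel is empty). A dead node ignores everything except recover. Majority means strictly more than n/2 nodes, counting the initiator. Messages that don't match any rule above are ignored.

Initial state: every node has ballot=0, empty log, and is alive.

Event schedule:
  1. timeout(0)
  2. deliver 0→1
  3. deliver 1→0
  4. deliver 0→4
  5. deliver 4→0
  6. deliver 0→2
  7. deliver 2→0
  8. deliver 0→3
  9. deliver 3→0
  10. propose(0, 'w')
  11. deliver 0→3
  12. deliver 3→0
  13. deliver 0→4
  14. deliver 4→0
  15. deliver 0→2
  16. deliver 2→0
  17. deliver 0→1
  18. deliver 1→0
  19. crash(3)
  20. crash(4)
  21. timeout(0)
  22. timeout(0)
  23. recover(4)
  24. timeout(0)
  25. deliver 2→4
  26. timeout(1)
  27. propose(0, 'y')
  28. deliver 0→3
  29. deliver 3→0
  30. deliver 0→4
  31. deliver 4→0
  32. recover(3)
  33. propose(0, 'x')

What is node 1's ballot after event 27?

step 1 timeout(0): 0={cand,b=5,log=-}
step 2 deliver 0→1: 1={foll,b=5,log=-}
step 3 deliver 1→0: —
step 4 deliver 0→4: 4={foll,b=5,log=-}
step 5 deliver 4→0: 0={lead,b=5,log=-}
step 6 deliver 0→2: 2={foll,b=5,log=-}
step 7 deliver 2→0: —
step 8 deliver 0→3: 3={foll,b=5,log=-}
step 9 deliver 3→0: —
step 10 propose(0,'w'): —
step 11 deliver 0→3: 3={foll,b=5,log=w}
step 12 deliver 3→0: —
step 13 deliver 0→4: 4={foll,b=5,log=w}
step 14 deliver 4→0: 0={lead,b=5,log=w}
step 15 deliver 0→2: 2={foll,b=5,log=w}
step 16 deliver 2→0: —
step 17 deliver 0→1: 1={foll,b=5,log=w}
step 18 deliver 1→0: —
step 19 crash(3): 3={✗foll,b=5,log=w}
step 20 crash(4): 4={✗foll,b=5,log=w}
step 21 timeout(0): 0={cand,b=10,log=w}
step 22 timeout(0): 0={cand,b=15,log=w}
step 23 recover(4): 4={foll,b=5,log=w}
step 24 timeout(0): 0={cand,b=20,log=w}
step 25 deliver 2→4: —
step 26 timeout(1): 1={cand,b=11,log=w}
step 27 propose(0,'y'): —

11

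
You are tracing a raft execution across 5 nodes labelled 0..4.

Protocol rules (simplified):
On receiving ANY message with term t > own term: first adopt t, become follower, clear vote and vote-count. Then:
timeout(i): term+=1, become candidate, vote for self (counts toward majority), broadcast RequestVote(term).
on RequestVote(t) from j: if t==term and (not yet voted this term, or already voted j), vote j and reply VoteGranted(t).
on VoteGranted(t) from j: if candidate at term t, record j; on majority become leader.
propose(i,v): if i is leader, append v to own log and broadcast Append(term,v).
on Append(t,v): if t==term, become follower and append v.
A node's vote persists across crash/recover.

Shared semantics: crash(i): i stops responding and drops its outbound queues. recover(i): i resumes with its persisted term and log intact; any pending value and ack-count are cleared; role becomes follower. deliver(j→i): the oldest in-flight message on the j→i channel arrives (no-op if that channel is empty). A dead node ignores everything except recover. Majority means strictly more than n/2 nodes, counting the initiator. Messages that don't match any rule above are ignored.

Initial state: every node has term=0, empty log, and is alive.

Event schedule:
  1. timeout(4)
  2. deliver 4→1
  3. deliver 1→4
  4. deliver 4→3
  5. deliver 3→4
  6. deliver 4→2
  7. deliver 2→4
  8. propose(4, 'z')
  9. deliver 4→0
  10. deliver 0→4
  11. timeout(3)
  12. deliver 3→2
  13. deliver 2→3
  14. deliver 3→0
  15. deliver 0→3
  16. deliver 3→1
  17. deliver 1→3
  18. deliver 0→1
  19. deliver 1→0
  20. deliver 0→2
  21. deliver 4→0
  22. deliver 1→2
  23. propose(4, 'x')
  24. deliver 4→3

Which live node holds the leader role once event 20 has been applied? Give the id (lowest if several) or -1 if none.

e1 timeout(4): 4[cand,t=1,-]
e2 deliver 4→1: 1[foll,t=1,-]
e3 deliver 1→4: ·
e4 deliver 4→3: 3[foll,t=1,-]
e5 deliver 3→4: 4[lead,t=1,-]
e6 deliver 4→2: 2[foll,t=1,-]
e7 deliver 2→4: ·
e8 propose(4,'z'): 4[lead,t=1,z]
e9 deliver 4→0: 0[foll,t=1,-]
e10 deliver 0→4: ·
e11 timeout(3): 3[cand,t=2,-]
e12 deliver 3→2: 2[foll,t=2,-]
e13 deliver 2→3: ·
e14 deliver 3→0: 0[foll,t=2,-]
e15 deliver 0→3: 3[lead,t=2,-]
e16 deliver 3→1: 1[foll,t=2,-]
e17 deliver 1→3: ·
e18 deliver 0→1: ·
e19 deliver 1→0: ·
e20 deliver 0→2: ·

3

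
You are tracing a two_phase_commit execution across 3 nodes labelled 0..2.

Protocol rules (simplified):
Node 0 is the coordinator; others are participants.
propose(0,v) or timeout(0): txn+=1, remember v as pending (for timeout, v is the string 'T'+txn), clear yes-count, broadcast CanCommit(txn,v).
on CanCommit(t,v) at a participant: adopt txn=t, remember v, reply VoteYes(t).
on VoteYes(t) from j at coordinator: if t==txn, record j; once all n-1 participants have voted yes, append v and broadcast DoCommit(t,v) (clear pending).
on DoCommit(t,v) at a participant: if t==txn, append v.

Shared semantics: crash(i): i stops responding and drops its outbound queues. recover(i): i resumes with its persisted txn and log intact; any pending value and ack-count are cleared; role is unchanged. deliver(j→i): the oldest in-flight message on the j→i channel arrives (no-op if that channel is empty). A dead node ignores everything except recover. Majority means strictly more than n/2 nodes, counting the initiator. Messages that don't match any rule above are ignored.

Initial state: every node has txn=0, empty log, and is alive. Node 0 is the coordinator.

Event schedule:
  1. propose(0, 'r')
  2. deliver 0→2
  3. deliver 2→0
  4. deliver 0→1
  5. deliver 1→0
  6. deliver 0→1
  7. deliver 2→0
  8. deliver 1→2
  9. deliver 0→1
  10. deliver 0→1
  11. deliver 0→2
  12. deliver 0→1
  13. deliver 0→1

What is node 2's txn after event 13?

e1 propose(0,'r'): 0[coor,t=1,-]
e2 deliver 0→2: 2[part,t=1,-]
e3 deliver 2→0: ·
e4 deliver 0→1: 1[part,t=1,-]
e5 deliver 1→0: 0[coor,t=1,r]
e6 deliver 0→1: 1[part,t=1,r]
e7 deliver 2→0: ·
e8 deliver 1→2: ·
e9 deliver 0→1: ·
e10 deliver 0→1: ·
e11 deliver 0→2: 2[part,t=1,r]
e12 deliver 0→1: ·
e13 deliver 0→1: ·

1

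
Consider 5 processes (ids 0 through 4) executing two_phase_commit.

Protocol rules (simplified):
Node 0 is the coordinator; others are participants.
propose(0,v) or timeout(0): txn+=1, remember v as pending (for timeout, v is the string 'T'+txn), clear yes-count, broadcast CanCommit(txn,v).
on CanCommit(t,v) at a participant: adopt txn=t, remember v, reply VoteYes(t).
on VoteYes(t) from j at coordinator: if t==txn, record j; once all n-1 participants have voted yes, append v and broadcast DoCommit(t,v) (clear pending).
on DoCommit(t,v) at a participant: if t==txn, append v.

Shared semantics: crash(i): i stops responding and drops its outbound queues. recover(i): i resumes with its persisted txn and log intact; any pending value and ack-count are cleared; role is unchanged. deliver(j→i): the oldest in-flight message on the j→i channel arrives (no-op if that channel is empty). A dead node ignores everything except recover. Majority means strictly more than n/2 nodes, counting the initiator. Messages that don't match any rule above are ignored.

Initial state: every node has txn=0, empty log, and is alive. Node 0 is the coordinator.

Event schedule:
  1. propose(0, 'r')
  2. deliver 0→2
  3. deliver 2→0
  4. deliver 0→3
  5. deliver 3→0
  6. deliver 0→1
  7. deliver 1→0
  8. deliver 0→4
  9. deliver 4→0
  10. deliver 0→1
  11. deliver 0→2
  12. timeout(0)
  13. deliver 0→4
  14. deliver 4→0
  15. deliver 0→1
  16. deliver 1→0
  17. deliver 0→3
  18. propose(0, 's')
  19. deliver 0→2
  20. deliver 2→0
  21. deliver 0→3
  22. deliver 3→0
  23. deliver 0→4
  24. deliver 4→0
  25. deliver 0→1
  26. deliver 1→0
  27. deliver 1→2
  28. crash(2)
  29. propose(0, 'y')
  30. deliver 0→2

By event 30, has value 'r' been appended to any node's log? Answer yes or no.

e1 propose(0,'r'): 0[coor,t=1,-]
e2 deliver 0→2: 2[part,t=1,-]
e3 deliver 2→0: ·
e4 deliver 0→3: 3[part,t=1,-]
e5 deliver 3→0: ·
e6 deliver 0→1: 1[part,t=1,-]
e7 deliver 1→0: ·
e8 deliver 0→4: 4[part,t=1,-]
e9 deliver 4→0: 0[coor,t=1,r]
e10 deliver 0→1: 1[part,t=1,r]
e11 deliver 0→2: 2[part,t=1,r]
e12 timeout(0): 0[coor,t=2,r]
e13 deliver 0→4: 4[part,t=1,r]
e14 deliver 4→0: ·
e15 deliver 0→1: 1[part,t=2,r]
e16 deliver 1→0: ·
e17 deliver 0→3: 3[part,t=1,r]
e18 propose(0,'s'): 0[coor,t=3,r]
e19 deliver 0→2: 2[part,t=2,r]
e20 deliver 2→0: ·
e21 deliver 0→3: 3[part,t=2,r]
e22 deliver 3→0: ·
e23 deliver 0→4: 4[part,t=2,r]
e24 deliver 4→0: ·
e25 deliver 0→1: 1[part,t=3,r]
e26 deliver 1→0: ·
e27 deliver 1→2: ·
e28 crash(2): 2[✗part,t=2,r]
e29 propose(0,'y'): 0[coor,t=4,r]
e30 deliver 0→2: ·

yes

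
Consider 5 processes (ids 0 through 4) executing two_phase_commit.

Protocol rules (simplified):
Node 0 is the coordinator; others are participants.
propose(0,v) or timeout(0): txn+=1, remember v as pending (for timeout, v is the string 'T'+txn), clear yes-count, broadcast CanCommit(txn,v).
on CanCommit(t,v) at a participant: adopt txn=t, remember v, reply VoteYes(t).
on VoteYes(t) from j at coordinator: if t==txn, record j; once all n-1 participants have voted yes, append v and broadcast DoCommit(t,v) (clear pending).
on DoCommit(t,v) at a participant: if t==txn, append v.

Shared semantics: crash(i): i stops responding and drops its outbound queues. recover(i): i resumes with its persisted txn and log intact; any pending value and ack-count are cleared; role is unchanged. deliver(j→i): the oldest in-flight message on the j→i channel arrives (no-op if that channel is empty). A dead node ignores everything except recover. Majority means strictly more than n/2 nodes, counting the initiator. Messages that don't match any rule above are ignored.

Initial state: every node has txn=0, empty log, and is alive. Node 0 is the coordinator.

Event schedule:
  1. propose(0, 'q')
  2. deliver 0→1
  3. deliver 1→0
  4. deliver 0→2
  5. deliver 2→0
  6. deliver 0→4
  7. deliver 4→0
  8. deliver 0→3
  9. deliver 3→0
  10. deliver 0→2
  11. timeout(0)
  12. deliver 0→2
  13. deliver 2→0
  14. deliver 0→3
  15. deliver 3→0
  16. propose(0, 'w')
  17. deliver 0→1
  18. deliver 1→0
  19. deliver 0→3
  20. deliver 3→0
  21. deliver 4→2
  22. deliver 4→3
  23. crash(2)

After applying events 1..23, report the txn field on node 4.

step 1 propose(0,'q'): 0={coor,t=1,log=-}
step 2 deliver 0→1: 1={part,t=1,log=-}
step 3 deliver 1→0: —
step 4 deliver 0→2: 2={part,t=1,log=-}
step 5 deliver 2→0: —
step 6 deliver 0→4: 4={part,t=1,log=-}
step 7 deliver 4→0: —
step 8 deliver 0→3: 3={part,t=1,log=-}
step 9 deliver 3→0: 0={coor,t=1,log=q}
step 10 deliver 0→2: 2={part,t=1,log=q}
step 11 timeout(0): 0={coor,t=2,log=q}
step 12 deliver 0→2: 2={part,t=2,log=q}
step 13 deliver 2→0: —
step 14 deliver 0→3: 3={part,t=1,log=q}
step 15 deliver 3→0: —
step 16 propose(0,'w'): 0={coor,t=3,log=q}
step 17 deliver 0→1: 1={part,t=1,log=q}
step 18 deliver 1→0: —
step 19 deliver 0→3: 3={part,t=2,log=q}
step 20 deliver 3→0: —
step 21 deliver 4→2: —
step 22 deliver 4→3: —
step 23 crash(2): 2={✗part,t=2,log=q}

1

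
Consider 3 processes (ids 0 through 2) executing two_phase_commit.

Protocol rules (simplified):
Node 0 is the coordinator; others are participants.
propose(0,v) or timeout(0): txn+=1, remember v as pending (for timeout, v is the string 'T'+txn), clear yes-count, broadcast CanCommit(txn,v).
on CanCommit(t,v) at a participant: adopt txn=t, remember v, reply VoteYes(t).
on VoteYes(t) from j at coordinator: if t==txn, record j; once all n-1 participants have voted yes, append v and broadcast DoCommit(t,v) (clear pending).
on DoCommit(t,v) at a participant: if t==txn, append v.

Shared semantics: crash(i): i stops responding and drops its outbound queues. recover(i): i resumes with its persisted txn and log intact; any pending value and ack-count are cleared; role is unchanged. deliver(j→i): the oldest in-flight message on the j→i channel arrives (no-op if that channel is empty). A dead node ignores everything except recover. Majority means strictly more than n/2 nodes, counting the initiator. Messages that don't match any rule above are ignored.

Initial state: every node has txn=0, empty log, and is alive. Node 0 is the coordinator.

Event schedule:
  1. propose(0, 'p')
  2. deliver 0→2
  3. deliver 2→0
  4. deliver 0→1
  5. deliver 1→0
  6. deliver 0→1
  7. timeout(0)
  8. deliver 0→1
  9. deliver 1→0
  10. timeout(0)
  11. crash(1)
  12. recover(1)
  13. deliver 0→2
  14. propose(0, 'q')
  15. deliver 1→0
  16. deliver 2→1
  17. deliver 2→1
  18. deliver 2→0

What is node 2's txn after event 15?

1. propose(0,'p'):  <0:coor t1 ->
2. deliver 0→2:  <2:part t1 ->
3. deliver 2→0:  nop
4. deliver 0→1:  <1:part t1 ->
5. deliver 1→0:  <0:coor t1 p>
6. deliver 0→1:  <1:part t1 p>
7. timeout(0):  <0:coor t2 p>
8. deliver 0→1:  <1:part t2 p>
9. deliver 1→0:  nop
10. timeout(0):  <0:coor t3 p>
11. crash(1):  <1:✗part t2 p>
12. recover(1):  <1:part t2 p>
13. deliver 0→2:  <2:part t1 p>
14. propose(0,'q'):  <0:coor t4 p>
15. deliver 1→0:  nop

1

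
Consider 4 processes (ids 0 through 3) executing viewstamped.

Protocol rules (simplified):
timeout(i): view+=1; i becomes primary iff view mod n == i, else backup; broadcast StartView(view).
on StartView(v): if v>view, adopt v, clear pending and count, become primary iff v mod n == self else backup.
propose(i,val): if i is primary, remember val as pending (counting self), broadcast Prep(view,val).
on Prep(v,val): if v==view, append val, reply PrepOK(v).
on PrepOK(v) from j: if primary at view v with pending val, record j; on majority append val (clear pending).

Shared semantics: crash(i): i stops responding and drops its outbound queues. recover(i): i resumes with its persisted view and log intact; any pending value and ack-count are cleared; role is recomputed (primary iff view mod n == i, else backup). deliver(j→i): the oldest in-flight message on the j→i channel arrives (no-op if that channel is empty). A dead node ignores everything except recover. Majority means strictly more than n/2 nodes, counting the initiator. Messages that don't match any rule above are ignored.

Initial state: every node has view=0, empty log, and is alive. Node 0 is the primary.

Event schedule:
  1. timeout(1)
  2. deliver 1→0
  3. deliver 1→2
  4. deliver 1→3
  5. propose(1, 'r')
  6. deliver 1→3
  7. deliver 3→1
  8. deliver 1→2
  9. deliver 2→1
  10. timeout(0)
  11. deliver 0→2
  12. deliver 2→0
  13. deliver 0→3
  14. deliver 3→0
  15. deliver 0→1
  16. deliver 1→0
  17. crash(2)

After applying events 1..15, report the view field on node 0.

step 1 timeout(1): 1={prim,v=1,log=-}
step 2 deliver 1→0: 0={back,v=1,log=-}
step 3 deliver 1→2: 2={back,v=1,log=-}
step 4 deliver 1→3: 3={back,v=1,log=-}
step 5 propose(1,'r'): —
step 6 deliver 1→3: 3={back,v=1,log=r}
step 7 deliver 3→1: —
step 8 deliver 1→2: 2={back,v=1,log=r}
step 9 deliver 2→1: 1={prim,v=1,log=r}
step 10 timeout(0): 0={back,v=2,log=-}
step 11 deliver 0→2: 2={prim,v=2,log=r}
step 12 deliver 2→0: —
step 13 deliver 0→3: 3={back,v=2,log=r}
step 14 deliver 3→0: —
step 15 deliver 0→1: 1={back,v=2,log=r}

2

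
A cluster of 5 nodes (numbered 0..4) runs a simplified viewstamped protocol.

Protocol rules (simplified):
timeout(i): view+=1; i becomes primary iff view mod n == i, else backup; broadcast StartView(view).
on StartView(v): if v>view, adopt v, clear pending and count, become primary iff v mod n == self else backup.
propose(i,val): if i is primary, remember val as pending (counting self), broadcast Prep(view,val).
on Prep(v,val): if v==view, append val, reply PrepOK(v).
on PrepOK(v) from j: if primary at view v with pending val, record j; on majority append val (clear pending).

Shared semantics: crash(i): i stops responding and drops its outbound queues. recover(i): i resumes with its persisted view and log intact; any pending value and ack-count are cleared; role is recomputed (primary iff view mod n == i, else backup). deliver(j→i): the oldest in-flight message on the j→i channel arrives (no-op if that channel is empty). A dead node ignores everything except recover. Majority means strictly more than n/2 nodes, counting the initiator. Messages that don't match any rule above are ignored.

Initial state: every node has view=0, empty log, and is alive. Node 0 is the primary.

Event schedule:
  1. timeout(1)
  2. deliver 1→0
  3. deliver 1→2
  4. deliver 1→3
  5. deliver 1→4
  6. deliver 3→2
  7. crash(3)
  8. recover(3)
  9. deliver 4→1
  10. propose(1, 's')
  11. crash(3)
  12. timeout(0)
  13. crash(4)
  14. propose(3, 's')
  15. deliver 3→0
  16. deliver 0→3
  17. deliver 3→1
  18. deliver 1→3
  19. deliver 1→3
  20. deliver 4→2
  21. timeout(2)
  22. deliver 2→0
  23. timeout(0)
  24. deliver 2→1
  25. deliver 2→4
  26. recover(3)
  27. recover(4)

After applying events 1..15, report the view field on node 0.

2

after 1 — timeout(1): n1:prim/v1/[-]
after 2 — deliver 1→0: n0:back/v1/[-]
after 3 — deliver 1→2: n2:back/v1/[-]
after 4 — deliver 1→3: n3:back/v1/[-]
after 5 — deliver 1→4: n4:back/v1/[-]
after 6 — deliver 3→2: ·
after 7 — crash(3): n3:✗back/v1/[-]
after 8 — recover(3): n3:back/v1/[-]
after 9 — deliver 4→1: ·
after 10 — propose(1,'s'): ·
after 11 — crash(3): n3:✗back/v1/[-]
after 12 — timeout(0): n0:back/v2/[-]
after 13 — crash(4): n4:✗back/v1/[-]
after 14 — propose(3,'s'): ·
after 15 — deliver 3→0: ·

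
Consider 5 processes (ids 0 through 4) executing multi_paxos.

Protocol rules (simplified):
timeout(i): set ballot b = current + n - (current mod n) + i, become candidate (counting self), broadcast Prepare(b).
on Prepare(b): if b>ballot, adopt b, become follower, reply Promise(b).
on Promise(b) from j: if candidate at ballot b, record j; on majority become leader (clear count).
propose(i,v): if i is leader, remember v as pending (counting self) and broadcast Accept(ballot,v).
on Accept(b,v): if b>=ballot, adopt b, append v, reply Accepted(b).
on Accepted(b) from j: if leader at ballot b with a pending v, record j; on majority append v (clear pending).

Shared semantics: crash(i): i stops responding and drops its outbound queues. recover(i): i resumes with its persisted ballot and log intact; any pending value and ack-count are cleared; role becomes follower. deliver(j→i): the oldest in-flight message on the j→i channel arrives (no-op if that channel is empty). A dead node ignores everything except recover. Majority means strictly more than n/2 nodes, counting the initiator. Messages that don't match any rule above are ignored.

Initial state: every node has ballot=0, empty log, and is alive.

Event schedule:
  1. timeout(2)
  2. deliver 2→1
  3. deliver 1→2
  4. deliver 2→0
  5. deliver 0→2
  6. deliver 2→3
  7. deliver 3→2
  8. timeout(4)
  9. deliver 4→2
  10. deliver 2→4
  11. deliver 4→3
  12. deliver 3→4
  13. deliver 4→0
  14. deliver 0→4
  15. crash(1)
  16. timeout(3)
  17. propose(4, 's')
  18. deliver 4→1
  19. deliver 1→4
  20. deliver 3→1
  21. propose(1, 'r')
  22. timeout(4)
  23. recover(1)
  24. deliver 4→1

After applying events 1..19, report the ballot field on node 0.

1. timeout(2):  <2:cand b7 ->
2. deliver 2→1:  <1:foll b7 ->
3. deliver 1→2:  nop
4. deliver 2→0:  <0:foll b7 ->
5. deliver 0→2:  <2:lead b7 ->
6. deliver 2→3:  <3:foll b7 ->
7. deliver 3→2:  nop
8. timeout(4):  <4:cand b9 ->
9. deliver 4→2:  <2:foll b9 ->
10. deliver 2→4:  nop
11. deliver 4→3:  <3:foll b9 ->
12. deliver 3→4:  nop
13. deliver 4→0:  <0:foll b9 ->
14. deliver 0→4:  <4:lead b9 ->
15. crash(1):  <1:✗foll b7 ->
16. timeout(3):  <3:cand b13 ->
17. propose(4,'s'):  nop
18. deliver 4→1:  nop
19. deliver 1→4:  nop

9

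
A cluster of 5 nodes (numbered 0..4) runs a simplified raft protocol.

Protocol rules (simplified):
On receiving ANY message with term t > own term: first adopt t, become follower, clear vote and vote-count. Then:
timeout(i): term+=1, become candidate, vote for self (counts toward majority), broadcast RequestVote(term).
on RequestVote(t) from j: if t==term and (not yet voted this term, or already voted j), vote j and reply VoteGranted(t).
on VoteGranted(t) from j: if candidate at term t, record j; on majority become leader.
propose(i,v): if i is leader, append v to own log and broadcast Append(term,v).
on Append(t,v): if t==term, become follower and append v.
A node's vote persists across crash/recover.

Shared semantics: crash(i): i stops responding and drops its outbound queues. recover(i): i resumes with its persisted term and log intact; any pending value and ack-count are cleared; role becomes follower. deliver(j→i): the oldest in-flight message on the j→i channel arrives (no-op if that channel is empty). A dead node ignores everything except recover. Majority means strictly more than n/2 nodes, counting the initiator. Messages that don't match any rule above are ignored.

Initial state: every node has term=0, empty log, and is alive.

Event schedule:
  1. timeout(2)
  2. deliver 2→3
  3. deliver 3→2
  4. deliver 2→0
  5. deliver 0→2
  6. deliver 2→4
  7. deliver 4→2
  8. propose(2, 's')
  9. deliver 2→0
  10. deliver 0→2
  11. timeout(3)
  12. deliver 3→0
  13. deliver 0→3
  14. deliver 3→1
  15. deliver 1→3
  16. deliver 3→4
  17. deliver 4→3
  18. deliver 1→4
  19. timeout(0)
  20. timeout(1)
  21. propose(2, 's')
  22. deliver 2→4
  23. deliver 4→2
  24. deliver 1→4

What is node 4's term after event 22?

2

1. timeout(2):  <2:cand t1 ->
2. deliver 2→3:  <3:foll t1 ->
3. deliver 3→2:  nop
4. deliver 2→0:  <0:foll t1 ->
5. deliver 0→2:  <2:lead t1 ->
6. deliver 2→4:  <4:foll t1 ->
7. deliver 4→2:  nop
8. propose(2,'s'):  <2:lead t1 s>
9. deliver 2→0:  <0:foll t1 s>
10. deliver 0→2:  nop
11. timeout(3):  <3:cand t2 ->
12. deliver 3→0:  <0:foll t2 s>
13. deliver 0→3:  nop
14. deliver 3→1:  <1:foll t2 ->
15. deliver 1→3:  <3:lead t2 ->
16. deliver 3→4:  <4:foll t2 ->
17. deliver 4→3:  nop
18. deliver 1→4:  nop
19. timeout(0):  <0:cand t3 s>
20. timeout(1):  <1:cand t3 ->
21. propose(2,'s'):  <2:lead t1 s,s>
22. deliver 2→4:  nop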